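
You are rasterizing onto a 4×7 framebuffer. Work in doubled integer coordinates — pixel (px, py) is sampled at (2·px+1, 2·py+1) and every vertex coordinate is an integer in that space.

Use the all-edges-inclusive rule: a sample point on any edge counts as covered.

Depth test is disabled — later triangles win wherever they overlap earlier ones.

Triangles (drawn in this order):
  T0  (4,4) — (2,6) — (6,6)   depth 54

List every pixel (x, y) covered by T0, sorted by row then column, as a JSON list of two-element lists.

T0:
  2·area = 8  (B↔C swapped to make it positive)
  edge (4, 4)→(6, 6): d=(2,2) inclusive
  edge (6, 6)→(2, 6): d=(-4,0) inclusive
  edge (2, 6)→(4, 4): d=(2,-2) inclusive
    (0,0)@(1, 1): e=[0,20,-12] → .  [on edge]
    (3,0)@(7, 1): e=[-12,20,0] → .  [on edge]
    (1,1)@(3, 3): e=[0,12,-4] → .  [on edge]
    (2,1)@(5, 3): e=[-4,12,0] → .  [on edge]
    (1,2)@(3, 5): e=[4,4,0] → X  [on edge]
    (2,2)@(5, 5): e=[0,4,4] → X  [on edge]
    (3,2)@(7, 5): e=[-4,4,8] → .
    (0,3)@(1, 7): e=[12,-4,0] → .  [on edge]
    (1,3)@(3, 7): e=[8,-4,4] → .
    (2,3)@(5, 7): e=[4,-4,8] → .
    (3,3)@(7, 7): e=[0,-4,12] → .  [on edge]
  covered (2 px):
    . . . .
    . . . .
    . X X .
    . . . .
    . . . .
    . . . .
    . . . .

Answer: [[1,2],[2,2]]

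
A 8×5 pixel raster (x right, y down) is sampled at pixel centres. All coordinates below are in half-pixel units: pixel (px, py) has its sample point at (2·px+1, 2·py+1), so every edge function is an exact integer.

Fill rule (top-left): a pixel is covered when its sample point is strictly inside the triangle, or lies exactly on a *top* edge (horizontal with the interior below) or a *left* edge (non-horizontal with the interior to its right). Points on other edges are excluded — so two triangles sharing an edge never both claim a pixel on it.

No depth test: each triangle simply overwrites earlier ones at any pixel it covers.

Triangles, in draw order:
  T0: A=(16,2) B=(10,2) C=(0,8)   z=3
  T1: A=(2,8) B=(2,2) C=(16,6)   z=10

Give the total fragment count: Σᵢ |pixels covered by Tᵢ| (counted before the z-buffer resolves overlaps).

T0:
  2·area = 36  (B↔C swapped to make it positive)
  edge (16, 2)→(0, 8): d=(-16,6) right/bottom  bias=-1
  edge (0, 8)→(10, 2): d=(10,-6) top-left  bias=+0
  edge (10, 2)→(16, 2): d=(6,0) top-left  bias=+0
    (4,1)@(9, 3): e=[26,4,6] → █
    (5,1)@(11, 3): e=[14,16,6] → █
    (6,1)@(13, 3): e=[2,28,6] → █
    (7,1)@(15, 3): e=[-10,40,6] → ·
    (2,2)@(5, 5): e=[18,0,18] → █  [on edge]
    (3,2)@(7, 5): e=[6,12,18] → █
    (4,2)@(9, 5): e=[-6,24,18] → ·
    (5,2)@(11, 5): e=[-18,36,18] → ·
    (6,2)@(13, 5): e=[-30,48,18] → ·
    (2,3)@(5, 7): e=[-14,20,30] → ·
    (3,3)@(7, 7): e=[-26,32,30] → ·
  covered (5 px):
    · · · · · · · ·
    · · · · █ █ █ ·
    · · █ █ · · · ·
    · · · · · · · ·
    · · · · · · · ·
T1:
  2·area = 84
  edge (2, 8)→(2, 2): d=(0,-6) top-left  bias=+0
  edge (2, 2)→(16, 6): d=(14,4) right/bottom  bias=-1
  edge (16, 6)→(2, 8): d=(-14,2) right/bottom  bias=-1
    (1,1)@(3, 3): e=[6,10,68] → █
    (2,1)@(5, 3): e=[18,2,64] → █
    (3,1)@(7, 3): e=[30,-6,60] → ·
    (1,2)@(3, 5): e=[6,38,40] → █
    (3,2)@(7, 5): e=[30,22,32] → █
    (4,2)@(9, 5): e=[42,14,28] → █
    (5,2)@(11, 5): e=[54,6,24] → █
    (6,2)@(13, 5): e=[66,-2,20] → ·
    (1,3)@(3, 7): e=[6,66,12] → █
    (4,3)@(9, 7): e=[42,42,0] → ·  [on edge]
    (5,3)@(11, 7): e=[54,34,-4] → ·
    (1,4)@(3, 9): e=[6,94,-16] → ·
  covered (10 px):
    · · · · · · · ·
    · █ █ · · · · ·
    · █ █ █ █ █ · ·
    · █ █ █ · · · ·
    · · · · · · · ·

Result: 15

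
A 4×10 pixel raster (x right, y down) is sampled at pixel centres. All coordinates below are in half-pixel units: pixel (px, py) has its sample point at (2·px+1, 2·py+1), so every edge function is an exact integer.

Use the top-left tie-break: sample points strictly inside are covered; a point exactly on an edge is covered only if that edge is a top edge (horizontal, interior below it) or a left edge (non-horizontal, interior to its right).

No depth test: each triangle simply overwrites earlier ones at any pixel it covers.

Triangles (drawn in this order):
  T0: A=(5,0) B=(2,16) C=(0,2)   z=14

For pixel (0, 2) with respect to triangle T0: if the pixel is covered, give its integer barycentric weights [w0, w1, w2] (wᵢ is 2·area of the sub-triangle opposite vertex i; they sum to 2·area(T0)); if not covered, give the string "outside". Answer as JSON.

T0:
  2·area = 74
  edge (5, 0)→(2, 16): d=(-3,16) right/bottom  bias=-1
  edge (2, 16)→(0, 2): d=(-2,-14) top-left  bias=+0
  edge (0, 2)→(5, 0): d=(5,-2) top-left  bias=+0
    (1,0)@(3, 1): e=[29,44,1] → #
    (2,0)@(5, 1): e=[-3,72,5] → ·
    (0,1)@(1, 3): e=[55,12,7] → #
    (2,1)@(5, 3): e=[-9,68,15] → ·
    (0,2)@(1, 5): e=[49,8,17] → #
    (2,2)@(5, 5): e=[-15,64,25] → ·
    (0,3)@(1, 7): e=[43,4,27] → #
    (2,3)@(5, 7): e=[-21,60,35] → ·
    (0,4)@(1, 9): e=[37,0,37] → #  [on edge]
    (2,4)@(5, 9): e=[-27,56,45] → ·
    (0,5)@(1, 11): e=[31,-4,47] → ·
    (1,5)@(3, 11): e=[-1,24,51] → ·
  covered (9 px):
    · # · ·
    # # · ·
    # # · ·
    # # · ·
    # # · ·
    · · · ·
    · · · ·
    · · · ·
    · · · ·
    · · · ·

Answer: [8,17,49]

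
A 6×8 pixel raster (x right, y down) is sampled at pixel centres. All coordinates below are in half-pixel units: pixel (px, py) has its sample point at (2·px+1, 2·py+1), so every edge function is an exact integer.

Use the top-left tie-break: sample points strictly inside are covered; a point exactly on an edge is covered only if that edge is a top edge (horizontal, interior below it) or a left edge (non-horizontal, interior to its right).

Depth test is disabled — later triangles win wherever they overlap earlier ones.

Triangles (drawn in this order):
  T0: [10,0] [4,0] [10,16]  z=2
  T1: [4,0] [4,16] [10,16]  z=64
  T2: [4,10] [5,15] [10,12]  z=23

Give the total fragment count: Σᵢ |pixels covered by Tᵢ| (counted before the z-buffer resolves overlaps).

T0:
  2·area = 96  (B↔C swapped to make it positive)
  edge (10, 0)→(10, 16): d=(0,16) right/bottom  bias=-1
  edge (10, 16)→(4, 0): d=(-6,-16) top-left  bias=+0
  edge (4, 0)→(10, 0): d=(6,0) top-left  bias=+0
    (2,0)@(5, 1): e=[80,10,6] → █
    (3,0)@(7, 1): e=[48,42,6] → █
    (4,0)@(9, 1): e=[16,74,6] → █
    (5,0)@(11, 1): e=[-16,106,6] → ·
    (2,1)@(5, 3): e=[80,-2,18] → ·
    (3,1)@(7, 3): e=[48,30,18] → █
    (5,1)@(11, 3): e=[-16,94,18] → ·
    (3,2)@(7, 5): e=[48,18,30] → █
    (5,2)@(11, 5): e=[-16,82,30] → ·
    (3,3)@(7, 7): e=[48,6,42] → █
    (5,3)@(11, 7): e=[-16,70,42] → ·
    (3,4)@(7, 9): e=[48,-6,54] → ·
  covered (12 px):
    · · █ █ █ ·
    · · · █ █ ·
    · · · █ █ ·
    · · · █ █ ·
    · · · · █ ·
    · · · · █ ·
    · · · · █ ·
    · · · · · ·
T1:
  2·area = 96  (B↔C swapped to make it positive)
  edge (4, 0)→(10, 16): d=(6,16) right/bottom  bias=-1
  edge (10, 16)→(4, 16): d=(-6,0) right/bottom  bias=-1
  edge (4, 16)→(4, 0): d=(0,-16) top-left  bias=+0
    (2,1)@(5, 3): e=[2,78,16] → █
    (3,1)@(7, 3): e=[-30,78,48] → ·
    (2,2)@(5, 5): e=[14,66,16] → █
    (3,2)@(7, 5): e=[-18,66,48] → ·
    (2,3)@(5, 7): e=[26,54,16] → █
    (3,3)@(7, 7): e=[-6,54,48] → ·
    (2,4)@(5, 9): e=[38,42,16] → █
    (3,4)@(7, 9): e=[6,42,48] → █
    (4,4)@(9, 9): e=[-26,42,80] → ·
    (2,5)@(5, 11): e=[50,30,16] → █
    (4,5)@(9, 11): e=[-14,30,80] → ·
    (2,6)@(5, 13): e=[62,18,16] → █
  covered (12 px):
    · · · · · ·
    · · █ · · ·
    · · █ · · ·
    · · █ · · ·
    · · █ █ · ·
    · · █ █ · ·
    · · █ █ · ·
    · · █ █ █ ·
T2:
  2·area = 28  (B↔C swapped to make it positive)
  edge (4, 10)→(10, 12): d=(6,2) right/bottom  bias=-1
  edge (10, 12)→(5, 15): d=(-5,3) right/bottom  bias=-1
  edge (5, 15)→(4, 10): d=(-1,-5) top-left  bias=+0
    (1,2)@(3, 5): e=[-28,56,0] → ·  [on edge]
    (0,4)@(1, 9): e=[0,42,-14] → ·  [on edge]
    (2,5)@(5, 11): e=[4,20,4] → █
    (3,5)@(7, 11): e=[0,14,14] → ·  [on edge]
    (2,6)@(5, 13): e=[16,10,2] → █
    (3,6)@(7, 13): e=[12,4,12] → █
    (4,6)@(9, 13): e=[8,-2,22] → ·
    (2,7)@(5, 15): e=[28,0,0] → ·  [on edge]
    (3,7)@(7, 15): e=[24,-6,10] → ·
  covered (3 px):
    · · · · · ·
    · · · · · ·
    · · · · · ·
    · · · · · ·
    · · · · · ·
    · · █ · · ·
    · · █ █ · ·
    · · · · · ·

Final: 27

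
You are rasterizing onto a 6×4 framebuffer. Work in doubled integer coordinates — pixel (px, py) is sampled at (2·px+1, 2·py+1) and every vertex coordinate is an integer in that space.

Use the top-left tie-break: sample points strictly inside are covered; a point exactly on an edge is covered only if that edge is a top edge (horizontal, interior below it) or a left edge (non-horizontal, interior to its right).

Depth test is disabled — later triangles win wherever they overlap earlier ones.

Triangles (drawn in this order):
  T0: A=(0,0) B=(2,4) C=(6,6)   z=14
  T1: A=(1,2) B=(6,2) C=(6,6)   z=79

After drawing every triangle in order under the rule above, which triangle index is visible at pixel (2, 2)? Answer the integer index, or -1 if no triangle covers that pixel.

T0:
  2·area = 12  (B↔C swapped to make it positive)
  edge (0, 0)→(6, 6): d=(6,6) right/bottom  bias=-1
  edge (6, 6)→(2, 4): d=(-4,-2) top-left  bias=+0
  edge (2, 4)→(0, 0): d=(-2,-4) top-left  bias=+0
    (0,0)@(1, 1): e=[0,10,2] → ·  [on edge]
    (1,1)@(3, 3): e=[0,6,6] → ·  [on edge]
    (2,2)@(5, 5): e=[0,2,10] → ·  [on edge]
    (3,3)@(7, 7): e=[0,-2,14] → ·  [on edge]
  covered (0 px):
    · · · · · ·
    · · · · · ·
    · · · · · ·
    · · · · · ·
T1:
  2·area = 20
  edge (1, 2)→(6, 2): d=(5,0) top-left  bias=+0
  edge (6, 2)→(6, 6): d=(0,4) right/bottom  bias=-1
  edge (6, 6)→(1, 2): d=(-5,-4) top-left  bias=+0
    (1,1)@(3, 3): e=[5,12,3] → █
    (2,1)@(5, 3): e=[5,4,11] → █
    (3,1)@(7, 3): e=[5,-4,19] → ·
    (1,2)@(3, 5): e=[15,12,-7] → ·
    (2,2)@(5, 5): e=[15,4,1] → █
    (3,2)@(7, 5): e=[15,-4,9] → ·
    (2,3)@(5, 7): e=[25,4,-9] → ·
  covered (3 px):
    · · · · · ·
    · █ █ · · ·
    · · █ · · ·
    · · · · · ·

Z-buffer (winner per pixel, '.' = empty):
  . . . . . .
  . 1 1 . . .
  . . 1 . . .
  . . . . . .

Result: 1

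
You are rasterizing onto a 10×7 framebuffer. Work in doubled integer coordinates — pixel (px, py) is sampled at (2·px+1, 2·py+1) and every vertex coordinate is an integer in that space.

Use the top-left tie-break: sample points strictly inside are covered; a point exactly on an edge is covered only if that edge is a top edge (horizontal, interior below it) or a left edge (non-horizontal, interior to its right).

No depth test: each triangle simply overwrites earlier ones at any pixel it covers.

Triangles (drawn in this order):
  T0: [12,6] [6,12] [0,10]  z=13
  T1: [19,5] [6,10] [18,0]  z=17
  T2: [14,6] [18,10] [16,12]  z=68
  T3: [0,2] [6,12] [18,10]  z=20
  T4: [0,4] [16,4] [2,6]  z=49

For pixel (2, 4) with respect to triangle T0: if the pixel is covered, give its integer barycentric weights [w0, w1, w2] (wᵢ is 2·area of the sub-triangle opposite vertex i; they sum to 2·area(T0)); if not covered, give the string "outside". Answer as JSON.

T0:
  2·area = 48
  edge (12, 6)→(6, 12): d=(-6,6) right/bottom  bias=-1
  edge (6, 12)→(0, 10): d=(-6,-2) top-left  bias=+0
  edge (0, 10)→(12, 6): d=(12,-4) top-left  bias=+0
    (8,0)@(17, 1): e=[0,88,-40] → ·  [on edge]
    (7,1)@(15, 3): e=[0,72,-24] → ·  [on edge]
    (6,2)@(13, 5): e=[0,56,-8] → ·  [on edge]
    (7,2)@(15, 5): e=[-12,60,0] → ·  [on edge]
    (4,3)@(9, 7): e=[12,36,0] → #  [on edge]
    (5,3)@(11, 7): e=[0,40,8] → ·  [on edge]
    (1,4)@(3, 9): e=[36,12,0] → #  [on edge]
    (2,4)@(5, 9): e=[24,16,8] → #
    (3,4)@(7, 9): e=[12,20,16] → #
    (4,4)@(9, 9): e=[0,24,24] → ·  [on edge]
    (1,5)@(3, 11): e=[24,0,24] → #  [on edge]
    (3,5)@(7, 11): e=[0,8,40] → ·  [on edge]
    (2,6)@(5, 13): e=[0,-8,56] → ·  [on edge]
    (4,6)@(9, 13): e=[-24,0,72] → ·  [on edge]
  covered (6 px):
    · · · · · · · · · ·
    · · · · · · · · · ·
    · · · · · · · · · ·
    · · · · # · · · · ·
    · # # # · · · · · ·
    · # # · · · · · · ·
    · · · · · · · · · ·
T1:
  2·area = 70
  edge (19, 5)→(6, 10): d=(-13,5) right/bottom  bias=-1
  edge (6, 10)→(18, 0): d=(12,-10) top-left  bias=+0
  edge (18, 0)→(19, 5): d=(1,5) right/bottom  bias=-1
    (8,0)@(17, 1): e=[62,2,6] → #
    (9,0)@(19, 1): e=[52,22,-4] → ·
    (7,1)@(15, 3): e=[46,6,18] → #
    (9,1)@(19, 3): e=[26,46,-2] → ·
    (6,2)@(13, 5): e=[30,10,30] → #
    (9,2)@(19, 5): e=[0,70,0] → ·  [on edge]
    (5,3)@(11, 7): e=[14,14,42] → #
    (7,3)@(15, 7): e=[-6,54,22] → ·
    (8,3)@(17, 7): e=[-16,74,12] → ·
    (5,4)@(11, 9): e=[-12,38,44] → ·
    (6,4)@(13, 9): e=[-22,58,34] → ·
  covered (8 px):
    · · · · · · · · # ·
    · · · · · · · # # ·
    · · · · · · # # # ·
    · · · · · # # · · ·
    · · · · · · · · · ·
    · · · · · · · · · ·
    · · · · · · · · · ·
T2:
  2·area = 16
  edge (14, 6)→(18, 10): d=(4,4) right/bottom  bias=-1
  edge (18, 10)→(16, 12): d=(-2,2) right/bottom  bias=-1
  edge (16, 12)→(14, 6): d=(-2,-6) top-left  bias=+0
    (4,0)@(9, 1): e=[0,36,-20] → ·  [on edge]
    (5,1)@(11, 3): e=[0,28,-12] → ·  [on edge]
    (6,1)@(13, 3): e=[-8,24,0] → ·  [on edge]
    (6,2)@(13, 5): e=[0,20,-4] → ·  [on edge]
    (7,3)@(15, 7): e=[0,12,4] → ·  [on edge]
    (7,4)@(15, 9): e=[8,8,0] → #  [on edge]
    (8,4)@(17, 9): e=[0,4,12] → ·  [on edge]
    (9,4)@(19, 9): e=[-8,0,24] → ·  [on edge]
    (7,5)@(15, 11): e=[16,4,-4] → ·
    (8,5)@(17, 11): e=[8,0,8] → ·  [on edge]
    (9,5)@(19, 11): e=[0,-4,20] → ·  [on edge]
    (7,6)@(15, 13): e=[24,0,-8] → ·  [on edge]
  covered (1 px):
    · · · · · · · · · ·
    · · · · · · · · · ·
    · · · · · · · · · ·
    · · · · · · · · · ·
    · · · · · · · # · ·
    · · · · · · · · · ·
    · · · · · · · · · ·
T3:
  2·area = 132  (B↔C swapped to make it positive)
  edge (0, 2)→(18, 10): d=(18,8) right/bottom  bias=-1
  edge (18, 10)→(6, 12): d=(-12,2) right/bottom  bias=-1
  edge (6, 12)→(0, 2): d=(-6,-10) top-left  bias=+0
    (0,1)@(1, 3): e=[10,118,4] → #
    (1,1)@(3, 3): e=[-6,114,24] → ·
    (0,2)@(1, 5): e=[46,94,-8] → ·
    (1,2)@(3, 5): e=[30,90,12] → #
    (2,2)@(5, 5): e=[14,86,32] → #
    (3,2)@(7, 5): e=[-2,82,52] → ·
    (1,3)@(3, 7): e=[66,66,0] → #  [on edge]
    (3,3)@(7, 7): e=[34,58,40] → #
    (4,3)@(9, 7): e=[18,54,60] → #
    (5,3)@(11, 7): e=[2,50,80] → #
    (6,3)@(13, 7): e=[-14,46,100] → ·
    (1,4)@(3, 9): e=[102,42,-12] → ·
  covered (17 px):
    · · · · · · · · · ·
    # · · · · · · · · ·
    · # # · · · · · · ·
    · # # # # # · · · ·
    · · # # # # # # · ·
    · · · # # # · · · ·
    · · · · · · · · · ·
T4:
  2·area = 32
  edge (0, 4)→(16, 4): d=(16,0) top-left  bias=+0
  edge (16, 4)→(2, 6): d=(-14,2) right/bottom  bias=-1
  edge (2, 6)→(0, 4): d=(-2,-2) top-left  bias=+0
    (0,2)@(1, 5): e=[16,16,0] → #  [on edge]
    (1,2)@(3, 5): e=[16,12,4] → #
    (2,2)@(5, 5): e=[16,8,8] → #
    (3,2)@(7, 5): e=[16,4,12] → #
    (4,2)@(9, 5): e=[16,0,16] → ·  [on edge]
    (0,3)@(1, 7): e=[48,-12,-4] → ·
    (1,3)@(3, 7): e=[48,-16,0] → ·  [on edge]
    (2,3)@(5, 7): e=[48,-20,4] → ·
    (3,3)@(7, 7): e=[48,-24,8] → ·
    (2,4)@(5, 9): e=[80,-48,0] → ·  [on edge]
    (3,5)@(7, 11): e=[112,-80,0] → ·  [on edge]
    (4,6)@(9, 13): e=[144,-112,0] → ·  [on edge]
  covered (4 px):
    · · · · · · · · · ·
    · · · · · · · · · ·
    # # # # · · · · · ·
    · · · · · · · · · ·
    · · · · · · · · · ·
    · · · · · · · · · ·
    · · · · · · · · · ·

Result: [16,8,24]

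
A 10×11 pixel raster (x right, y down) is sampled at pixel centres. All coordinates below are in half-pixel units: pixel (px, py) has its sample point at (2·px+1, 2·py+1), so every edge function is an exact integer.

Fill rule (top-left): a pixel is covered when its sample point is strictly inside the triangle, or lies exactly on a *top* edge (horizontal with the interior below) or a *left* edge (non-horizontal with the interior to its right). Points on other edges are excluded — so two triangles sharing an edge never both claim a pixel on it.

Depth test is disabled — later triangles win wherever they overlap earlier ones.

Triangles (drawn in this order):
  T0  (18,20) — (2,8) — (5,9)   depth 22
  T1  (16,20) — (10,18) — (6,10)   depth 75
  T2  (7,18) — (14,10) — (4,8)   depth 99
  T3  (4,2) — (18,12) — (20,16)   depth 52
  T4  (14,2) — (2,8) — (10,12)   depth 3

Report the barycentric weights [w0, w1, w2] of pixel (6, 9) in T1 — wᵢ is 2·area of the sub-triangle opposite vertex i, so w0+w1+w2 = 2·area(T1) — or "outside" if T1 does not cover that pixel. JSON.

T0:
  2·area = 20
  edge (18, 20)→(2, 8): d=(-16,-12) top-left  bias=+0
  edge (2, 8)→(5, 9): d=(3,1) right/bottom  bias=-1
  edge (5, 9)→(18, 20): d=(13,11) right/bottom  bias=-1
    (2,4)@(5, 9): e=[20,0,0] → .  [on edge]
    (3,5)@(7, 11): e=[12,4,4] → X
    (4,5)@(9, 11): e=[36,2,-18] → .
    (5,5)@(11, 11): e=[60,0,-40] → .  [on edge]
    (3,6)@(7, 13): e=[-20,10,30] → .
    (4,6)@(9, 13): e=[4,8,8] → X
    (5,6)@(11, 13): e=[28,6,-14] → .
    (8,6)@(17, 13): e=[100,0,-80] → .  [on edge]
    (4,7)@(9, 15): e=[-28,14,34] → .
  covered (2 px):
    . . . . . . . . . .
    . . . . . . . . . .
    . . . . . . . . . .
    . . . . . . . . . .
    . . . . . . . . . .
    . . . X . . . . . .
    . . . . X . . . . .
    . . . . . . . . . .
    . . . . . . . . . .
    . . . . . . . . . .
    . . . . . . . . . .
T1:
  2·area = 40
  edge (16, 20)→(10, 18): d=(-6,-2) top-left  bias=+0
  edge (10, 18)→(6, 10): d=(-4,-8) top-left  bias=+0
  edge (6, 10)→(16, 20): d=(10,10) right/bottom  bias=-1
    (0,2)@(1, 5): e=[60,-20,0] → .  [on edge]
    (1,3)@(3, 7): e=[52,-12,0] → .  [on edge]
    (2,4)@(5, 9): e=[44,-4,0] → .  [on edge]
    (3,5)@(7, 11): e=[36,4,0] → .  [on edge]
    (4,6)@(9, 13): e=[28,12,0] → .  [on edge]
    (0,7)@(1, 15): e=[0,-60,100] → .  [on edge]
    (4,7)@(9, 15): e=[16,4,20] → X
    (5,7)@(11, 15): e=[20,20,0] → .  [on edge]
    (3,8)@(7, 17): e=[0,-20,60] → .  [on edge]
    (4,8)@(9, 17): e=[4,-4,40] → .
    (5,8)@(11, 17): e=[8,12,20] → X
    (6,8)@(13, 17): e=[12,28,0] → .  [on edge]
    (6,9)@(13, 19): e=[0,20,20] → X  [on edge]
    (7,9)@(15, 19): e=[4,36,0] → .  [on edge]
    (8,10)@(17, 21): e=[-4,44,0] → .  [on edge]
    (9,10)@(19, 21): e=[0,60,-20] → .  [on edge]
  covered (3 px):
    . . . . . . . . . .
    . . . . . . . . . .
    . . . . . . . . . .
    . . . . . . . . . .
    . . . . . . . . . .
    . . . . . . . . . .
    . . . . . . . . . .
    . . . . X . . . . .
    . . . . . X . . . .
    . . . . . . X . . .
    . . . . . . . . . .
T2:
  2·area = 94  (B↔C swapped to make it positive)
  edge (7, 18)→(4, 8): d=(-3,-10) top-left  bias=+0
  edge (4, 8)→(14, 10): d=(10,2) right/bottom  bias=-1
  edge (14, 10)→(7, 18): d=(-7,8) right/bottom  bias=-1
    (2,4)@(5, 9): e=[7,8,79] → X
    (3,4)@(7, 9): e=[27,4,63] → X
    (4,4)@(9, 9): e=[47,0,47] → .  [on edge]
    (2,5)@(5, 11): e=[1,28,65] → X
    (4,5)@(9, 11): e=[41,20,33] → X
    (5,5)@(11, 11): e=[61,16,17] → X
    (6,5)@(13, 11): e=[81,12,1] → X
    (7,5)@(15, 11): e=[101,8,-15] → .
    (9,5)@(19, 11): e=[141,0,-47] → .  [on edge]
    (2,6)@(5, 13): e=[-5,48,51] → .
    (3,6)@(7, 13): e=[15,44,35] → X
    (6,6)@(13, 13): e=[75,32,-13] → .
  covered (13 px):
    . . . . . . . . . .
    . . . . . . . . . .
    . . . . . . . . . .
    . . . . . . . . . .
    . . X X . . . . . .
    . . X X X X X . . .
    . . . X X X . . . .
    . . . X X . . . . .
    . . . X . . . . . .
    . . . . . . . . . .
    . . . . . . . . . .
T3:
  2·area = 36
  edge (4, 2)→(18, 12): d=(14,10) right/bottom  bias=-1
  edge (18, 12)→(20, 16): d=(2,4) right/bottom  bias=-1
  edge (20, 16)→(4, 2): d=(-16,-14) top-left  bias=+0
    (5,3)@(11, 7): e=[0,18,18] → .  [on edge]
    (6,4)@(13, 9): e=[8,14,14] → X
    (7,4)@(15, 9): e=[-12,6,42] → .
    (6,5)@(13, 11): e=[36,18,-18] → .
    (7,5)@(15, 11): e=[16,10,10] → X
    (8,5)@(17, 11): e=[-4,2,38] → .
    (7,6)@(15, 13): e=[44,14,-22] → .
    (8,6)@(17, 13): e=[24,6,6] → X
    (9,6)@(19, 13): e=[4,-2,34] → .
    (8,7)@(17, 15): e=[52,10,-26] → .
    (9,7)@(19, 15): e=[32,2,2] → X
    (9,8)@(19, 17): e=[60,6,-30] → .
  covered (4 px):
    . . . . . . . . . .
    . . . . . . . . . .
    . . . . . . . . . .
    . . . . . . . . . .
    . . . . . . X . . .
    . . . . . . . X . .
    . . . . . . . . X .
    . . . . . . . . . X
    . . . . . . . . . .
    . . . . . . . . . .
    . . . . . . . . . .
T4:
  2·area = 96  (B↔C swapped to make it positive)
  edge (14, 2)→(10, 12): d=(-4,10) right/bottom  bias=-1
  edge (10, 12)→(2, 8): d=(-8,-4) top-left  bias=+0
  edge (2, 8)→(14, 2): d=(12,-6) top-left  bias=+0
    (6,1)@(13, 3): e=[6,84,6] → X
    (7,1)@(15, 3): e=[-14,92,18] → .
    (4,2)@(9, 5): e=[38,52,6] → X
    (5,2)@(11, 5): e=[18,60,18] → X
    (6,2)@(13, 5): e=[-2,68,30] → .
    (2,3)@(5, 7): e=[70,20,6] → X
    (3,3)@(7, 7): e=[50,28,18] → X
    (6,3)@(13, 7): e=[-10,52,54] → .
    (2,4)@(5, 9): e=[62,4,30] → X
    (6,4)@(13, 9): e=[-18,36,78] → .
    (2,5)@(5, 11): e=[54,-12,54] → .
    (3,5)@(7, 11): e=[34,-4,66] → .
  covered (12 px):
    . . . . . . . . . .
    . . . . . . X . . .
    . . . . X X . . . .
    . . X X X X . . . .
    . . X X X X . . . .
    . . . . X . . . . .
    . . . . . . . . . .
    . . . . . . . . . .
    . . . . . . . . . .
    . . . . . . . . . .
    . . . . . . . . . .

Final: [20,20,0]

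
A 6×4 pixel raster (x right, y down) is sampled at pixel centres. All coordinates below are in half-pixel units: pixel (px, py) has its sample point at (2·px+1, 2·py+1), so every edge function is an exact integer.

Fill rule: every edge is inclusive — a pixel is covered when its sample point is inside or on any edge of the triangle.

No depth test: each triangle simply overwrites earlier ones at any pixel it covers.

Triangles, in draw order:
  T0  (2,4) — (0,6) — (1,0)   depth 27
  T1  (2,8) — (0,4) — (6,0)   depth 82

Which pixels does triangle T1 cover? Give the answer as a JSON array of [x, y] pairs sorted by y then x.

T0:
  2·area = 10
  edge (2, 4)→(0, 6): d=(-2,2) inclusive
  edge (0, 6)→(1, 0): d=(1,-6) inclusive
  edge (1, 0)→(2, 4): d=(1,4) inclusive
    (0,0)@(1, 1): e=[8,1,1] → #
    (1,0)@(3, 1): e=[4,13,-7] → ·
    (2,0)@(5, 1): e=[0,25,-15] → ·  [on edge]
    (0,1)@(1, 3): e=[4,3,3] → #
    (1,1)@(3, 3): e=[0,15,-5] → ·  [on edge]
    (0,2)@(1, 5): e=[0,5,5] → #  [on edge]
    (1,2)@(3, 5): e=[-4,17,-3] → ·
    (0,3)@(1, 7): e=[-4,7,7] → ·
  covered (3 px):
    # · · · · ·
    # · · · · ·
    # · · · · ·
    · · · · · ·
T1:
  2·area = 32
  edge (2, 8)→(0, 4): d=(-2,-4) inclusive
  edge (0, 4)→(6, 0): d=(6,-4) inclusive
  edge (6, 0)→(2, 8): d=(-4,8) inclusive
    (2,0)@(5, 1): e=[26,2,4] → #
    (3,0)@(7, 1): e=[34,10,-12] → ·
    (1,1)@(3, 3): e=[14,6,12] → #
    (2,1)@(5, 3): e=[22,14,-4] → ·
    (0,2)@(1, 5): e=[2,10,20] → #
    (2,2)@(5, 5): e=[18,26,-12] → ·
    (0,3)@(1, 7): e=[-2,22,12] → ·
    (1,3)@(3, 7): e=[6,30,-4] → ·
  covered (4 px):
    · · # · · ·
    · # · · · ·
    # # · · · ·
    · · · · · ·

Result: [[2,0],[1,1],[0,2],[1,2]]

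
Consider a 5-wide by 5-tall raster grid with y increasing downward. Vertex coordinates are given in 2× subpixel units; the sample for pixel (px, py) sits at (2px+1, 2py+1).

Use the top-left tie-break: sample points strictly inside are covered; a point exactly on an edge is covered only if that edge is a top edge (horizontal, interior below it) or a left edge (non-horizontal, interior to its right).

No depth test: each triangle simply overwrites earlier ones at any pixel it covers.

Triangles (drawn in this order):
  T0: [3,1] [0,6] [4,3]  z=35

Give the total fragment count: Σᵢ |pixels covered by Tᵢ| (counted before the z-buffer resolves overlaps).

T0:
  2·area = 11  (B↔C swapped to make it positive)
  edge (3, 1)→(4, 3): d=(1,2) right/bottom  bias=-1
  edge (4, 3)→(0, 6): d=(-4,3) right/bottom  bias=-1
  edge (0, 6)→(3, 1): d=(3,-5) top-left  bias=+0
    (1,0)@(3, 1): e=[0,11,0] → .  [on edge]
    (1,1)@(3, 3): e=[2,3,6] → X
    (2,1)@(5, 3): e=[-2,-3,16] → .
    (0,2)@(1, 5): e=[8,1,2] → X
    (1,2)@(3, 5): e=[4,-5,12] → .
    (2,2)@(5, 5): e=[0,-11,22] → .  [on edge]
    (0,3)@(1, 7): e=[10,-7,8] → .
    (3,4)@(7, 9): e=[0,-33,44] → .  [on edge]
  covered (2 px):
    . . . . .
    . X . . .
    X . . . .
    . . . . .
    . . . . .

Answer: 2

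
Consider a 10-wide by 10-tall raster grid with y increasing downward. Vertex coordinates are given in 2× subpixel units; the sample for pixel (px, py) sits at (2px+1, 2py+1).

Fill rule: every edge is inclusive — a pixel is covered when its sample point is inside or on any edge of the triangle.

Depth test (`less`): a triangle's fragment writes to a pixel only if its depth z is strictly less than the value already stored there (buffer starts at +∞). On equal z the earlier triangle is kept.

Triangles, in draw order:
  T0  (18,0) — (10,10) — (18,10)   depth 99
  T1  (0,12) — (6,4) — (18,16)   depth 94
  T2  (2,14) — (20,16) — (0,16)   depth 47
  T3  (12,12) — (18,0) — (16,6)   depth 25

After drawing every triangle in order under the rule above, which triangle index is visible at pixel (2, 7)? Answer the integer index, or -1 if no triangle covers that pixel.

T0:
  2·area = 80  (B↔C swapped to make it positive)
  edge (18, 0)→(18, 10): d=(0,10) inclusive
  edge (18, 10)→(10, 10): d=(-8,0) inclusive
  edge (10, 10)→(18, 0): d=(8,-10) inclusive
    (8,1)@(17, 3): e=[10,56,14] → X
    (9,1)@(19, 3): e=[-10,56,34] → .
    (7,2)@(15, 5): e=[30,40,10] → X
    (9,2)@(19, 5): e=[-10,40,50] → .
    (6,3)@(13, 7): e=[50,24,6] → X
    (9,3)@(19, 7): e=[-10,24,66] → .
    (5,4)@(11, 9): e=[70,8,2] → X
    (9,4)@(19, 9): e=[-10,8,82] → .
    (5,5)@(11, 11): e=[70,-8,18] → .
    (6,5)@(13, 11): e=[50,-8,38] → .
    (7,5)@(15, 11): e=[30,-8,58] → .
    (8,5)@(17, 11): e=[10,-8,78] → .
  covered (10 px):
    . . . . . . . . . .
    . . . . . . . . X .
    . . . . . . . X X .
    . . . . . . X X X .
    . . . . . X X X X .
    . . . . . . . . . .
    . . . . . . . . . .
    . . . . . . . . . .
    . . . . . . . . . .
    . . . . . . . . . .
T1:
  2·area = 168
  edge (0, 12)→(6, 4): d=(6,-8) inclusive
  edge (6, 4)→(18, 16): d=(12,12) inclusive
  edge (18, 16)→(0, 12): d=(-18,-4) inclusive
    (1,0)@(3, 1): e=[-42,0,210] → .  [on edge]
    (2,1)@(5, 3): e=[-14,0,182] → .  [on edge]
    (3,2)@(7, 5): e=[14,0,154] → X  [on edge]
    (4,2)@(9, 5): e=[30,-24,162] → .
    (2,3)@(5, 7): e=[10,48,110] → X
    (4,3)@(9, 7): e=[42,0,126] → X  [on edge]
    (5,3)@(11, 7): e=[58,-24,134] → .
    (1,4)@(3, 9): e=[6,96,66] → X
    (5,4)@(11, 9): e=[70,0,98] → X  [on edge]
    (6,4)@(13, 9): e=[86,-24,106] → .
    (0,5)@(1, 11): e=[2,144,22] → X
    (6,5)@(13, 11): e=[98,0,70] → X  [on edge]
    (7,6)@(15, 13): e=[126,0,42] → X  [on edge]
    (8,7)@(17, 15): e=[154,0,14] → X  [on edge]
    (9,8)@(19, 17): e=[182,0,-14] → .  [on edge]
  covered (24 px):
    . . . . . . . . . .
    . . . . . . . . . .
    . . . X . . . . . .
    . . X X X . . . . .
    . X X X X X . . . .
    X X X X X X X . . .
    . . X X X X X X . .
    . . . . . . . X X .
    . . . . . . . . . .
    . . . . . . . . . .
T2:
  2·area = 40
  edge (2, 14)→(20, 16): d=(18,2) inclusive
  edge (20, 16)→(0, 16): d=(-20,0) inclusive
  edge (0, 16)→(2, 14): d=(2,-2) inclusive
    (7,0)@(15, 1): e=[-260,300,0] → .  [on edge]
    (6,1)@(13, 3): e=[-220,260,0] → .  [on edge]
    (5,2)@(11, 5): e=[-180,220,0] → .  [on edge]
    (4,3)@(9, 7): e=[-140,180,0] → .  [on edge]
    (3,4)@(7, 9): e=[-100,140,0] → .  [on edge]
    (2,5)@(5, 11): e=[-60,100,0] → .  [on edge]
    (1,6)@(3, 13): e=[-20,60,0] → .  [on edge]
    (0,7)@(1, 15): e=[20,20,0] → X  [on edge]
    (1,7)@(3, 15): e=[16,20,4] → X
    (2,7)@(5, 15): e=[12,20,8] → X
    (3,7)@(7, 15): e=[8,20,12] → X
    (4,7)@(9, 15): e=[4,20,16] → X
    (5,7)@(11, 15): e=[0,20,20] → X  [on edge]
  covered (6 px):
    . . . . . . . . . .
    . . . . . . . . . .
    . . . . . . . . . .
    . . . . . . . . . .
    . . . . . . . . . .
    . . . . . . . . . .
    . . . . . . . . . .
    X X X X X X . . . .
    . . . . . . . . . .
    . . . . . . . . . .
T3:
  2·area = 12
  edge (12, 12)→(18, 0): d=(6,-12) inclusive
  edge (18, 0)→(16, 6): d=(-2,6) inclusive
  edge (16, 6)→(12, 12): d=(-4,6) inclusive
    (8,1)@(17, 3): e=[6,0,6] → X  [on edge]
    (9,1)@(19, 3): e=[30,-12,-6] → .
    (8,2)@(17, 5): e=[18,-4,-2] → .
    (7,3)@(15, 7): e=[6,4,2] → X
    (8,3)@(17, 7): e=[30,-8,-10] → .
    (7,4)@(15, 9): e=[18,0,-6] → .  [on edge]
    (6,7)@(13, 15): e=[30,0,-18] → .  [on edge]
  covered (2 px):
    . . . . . . . . . .
    . . . . . . . . X .
    . . . . . . . . . .
    . . . . . . . X . .
    . . . . . . . . . .
    . . . . . . . . . .
    . . . . . . . . . .
    . . . . . . . . . .
    . . . . . . . . . .
    . . . . . . . . . .

Z-buffer (winner per pixel, '.' = empty):
  . . . . . . . . . .
  . . . . . . . . 3 .
  . . . 1 . . . 0 0 .
  . . 1 1 1 . 0 3 0 .
  . 1 1 1 1 1 0 0 0 .
  1 1 1 1 1 1 1 . . .
  . . 1 1 1 1 1 1 . .
  2 2 2 2 2 2 . 1 1 .
  . . . . . . . . . .
  . . . . . . . . . .

Answer: 2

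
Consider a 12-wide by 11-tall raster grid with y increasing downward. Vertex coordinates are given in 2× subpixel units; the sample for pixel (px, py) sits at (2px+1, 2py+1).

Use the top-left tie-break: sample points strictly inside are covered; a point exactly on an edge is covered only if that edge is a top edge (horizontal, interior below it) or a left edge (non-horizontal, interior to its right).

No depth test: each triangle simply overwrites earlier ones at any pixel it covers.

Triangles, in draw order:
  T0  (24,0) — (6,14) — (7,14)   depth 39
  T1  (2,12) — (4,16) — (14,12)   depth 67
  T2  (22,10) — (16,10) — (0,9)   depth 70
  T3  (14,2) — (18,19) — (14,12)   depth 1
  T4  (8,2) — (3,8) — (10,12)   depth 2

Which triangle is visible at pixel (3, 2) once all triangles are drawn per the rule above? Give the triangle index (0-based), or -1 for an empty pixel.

T0:
  2·area = 14  (B↔C swapped to make it positive)
  edge (24, 0)→(7, 14): d=(-17,14) right/bottom  bias=-1
  edge (7, 14)→(6, 14): d=(-1,0) right/bottom  bias=-1
  edge (6, 14)→(24, 0): d=(18,-14) top-left  bias=+0
    (7,3)@(15, 7): e=[7,7,0] → #  [on edge]
    (8,3)@(17, 7): e=[-21,7,28] → ·
    (6,4)@(13, 9): e=[1,5,8] → #
    (7,4)@(15, 9): e=[-27,5,36] → ·
    (6,5)@(13, 11): e=[-33,3,44] → ·
  covered (2 px):
    · · · · · · · · · · · ·
    · · · · · · · · · · · ·
    · · · · · · · · · · · ·
    · · · · · · · # · · · ·
    · · · · · · # · · · · ·
    · · · · · · · · · · · ·
    · · · · · · · · · · · ·
    · · · · · · · · · · · ·
    · · · · · · · · · · · ·
    · · · · · · · · · · · ·
    · · · · · · · · · · · ·
T1:
  2·area = 48  (B↔C swapped to make it positive)
  edge (2, 12)→(14, 12): d=(12,0) top-left  bias=+0
  edge (14, 12)→(4, 16): d=(-10,4) right/bottom  bias=-1
  edge (4, 16)→(2, 12): d=(-2,-4) top-left  bias=+0
    (1,6)@(3, 13): e=[12,34,2] → #
    (2,6)@(5, 13): e=[12,26,10] → #
    (3,6)@(7, 13): e=[12,18,18] → #
    (4,6)@(9, 13): e=[12,10,26] → #
    (5,6)@(11, 13): e=[12,2,34] → #
    (6,6)@(13, 13): e=[12,-6,42] → ·
    (1,7)@(3, 15): e=[36,14,-2] → ·
    (2,7)@(5, 15): e=[36,6,6] → #
    (3,7)@(7, 15): e=[36,-2,14] → ·
    (4,7)@(9, 15): e=[36,-10,22] → ·
    (5,7)@(11, 15): e=[36,-18,30] → ·
    (2,8)@(5, 17): e=[60,-14,2] → ·
  covered (6 px):
    · · · · · · · · · · · ·
    · · · · · · · · · · · ·
    · · · · · · · · · · · ·
    · · · · · · · · · · · ·
    · · · · · · · · · · · ·
    · · · · · · · · · · · ·
    · # # # # # · · · · · ·
    · · # · · · · · · · · ·
    · · · · · · · · · · · ·
    · · · · · · · · · · · ·
    · · · · · · · · · · · ·
T2:
  2·area = 6
  edge (22, 10)→(16, 10): d=(-6,0) right/bottom  bias=-1
  edge (16, 10)→(0, 9): d=(-16,-1) top-left  bias=+0
  edge (0, 9)→(22, 10): d=(22,1) right/bottom  bias=-1
  covered (0 px):
    · · · · · · · · · · · ·
    · · · · · · · · · · · ·
    · · · · · · · · · · · ·
    · · · · · · · · · · · ·
    · · · · · · · · · · · ·
    · · · · · · · · · · · ·
    · · · · · · · · · · · ·
    · · · · · · · · · · · ·
    · · · · · · · · · · · ·
    · · · · · · · · · · · ·
    · · · · · · · · · · · ·
T3:
  2·area = 40
  edge (14, 2)→(18, 19): d=(4,17) right/bottom  bias=-1
  edge (18, 19)→(14, 12): d=(-4,-7) top-left  bias=+0
  edge (14, 12)→(14, 2): d=(0,-10) top-left  bias=+0
    (7,3)@(15, 7): e=[3,27,10] → #
    (8,3)@(17, 7): e=[-31,41,30] → ·
    (7,4)@(15, 9): e=[11,19,10] → #
    (8,4)@(17, 9): e=[-23,33,30] → ·
    (7,5)@(15, 11): e=[19,11,10] → #
    (8,5)@(17, 11): e=[-15,25,30] → ·
    (7,6)@(15, 13): e=[27,3,10] → #
    (8,6)@(17, 13): e=[-7,17,30] → ·
    (7,7)@(15, 15): e=[35,-5,10] → ·
    (8,7)@(17, 15): e=[1,9,30] → #
    (9,7)@(19, 15): e=[-33,23,50] → ·
    (8,8)@(17, 17): e=[9,1,30] → #
  covered (6 px):
    · · · · · · · · · · · ·
    · · · · · · · · · · · ·
    · · · · · · · · · · · ·
    · · · · · · · # · · · ·
    · · · · · · · # · · · ·
    · · · · · · · # · · · ·
    · · · · · · · # · · · ·
    · · · · · · · · # · · ·
    · · · · · · · · # · · ·
    · · · · · · · · · · · ·
    · · · · · · · · · · · ·
T4:
  2·area = 62  (B↔C swapped to make it positive)
  edge (8, 2)→(10, 12): d=(2,10) right/bottom  bias=-1
  edge (10, 12)→(3, 8): d=(-7,-4) top-left  bias=+0
  edge (3, 8)→(8, 2): d=(5,-6) top-left  bias=+0
    (3,2)@(7, 5): e=[16,37,9] → #
    (4,2)@(9, 5): e=[-4,45,21] → ·
    (2,3)@(5, 7): e=[40,15,7] → #
    (4,3)@(9, 7): e=[0,31,31] → ·  [on edge]
    (2,4)@(5, 9): e=[44,1,17] → #
    (4,4)@(9, 9): e=[4,17,41] → #
    (5,4)@(11, 9): e=[-16,25,53] → ·
    (2,5)@(5, 11): e=[48,-13,27] → ·
    (3,5)@(7, 11): e=[28,-5,39] → ·
    (4,5)@(9, 11): e=[8,3,51] → #
    (5,5)@(11, 11): e=[-12,11,63] → ·
    (4,6)@(9, 13): e=[12,-11,61] → ·
    (5,8)@(11, 17): e=[0,-31,93] → ·  [on edge]
  covered (7 px):
    · · · · · · · · · · · ·
    · · · · · · · · · · · ·
    · · · # · · · · · · · ·
    · · # # · · · · · · · ·
    · · # # # · · · · · · ·
    · · · · # · · · · · · ·
    · · · · · · · · · · · ·
    · · · · · · · · · · · ·
    · · · · · · · · · · · ·
    · · · · · · · · · · · ·
    · · · · · · · · · · · ·

Z-buffer (winner per pixel, '.' = empty):
  . . . . . . . . . . . .
  . . . . . . . . . . . .
  . . . 4 . . . . . . . .
  . . 4 4 . . . 3 . . . .
  . . 4 4 4 . 0 3 . . . .
  . . . . 4 . . 3 . . . .
  . 1 1 1 1 1 . 3 . . . .
  . . 1 . . . . . 3 . . .
  . . . . . . . . 3 . . .
  . . . . . . . . . . . .
  . . . . . . . . . . . .

Result: 4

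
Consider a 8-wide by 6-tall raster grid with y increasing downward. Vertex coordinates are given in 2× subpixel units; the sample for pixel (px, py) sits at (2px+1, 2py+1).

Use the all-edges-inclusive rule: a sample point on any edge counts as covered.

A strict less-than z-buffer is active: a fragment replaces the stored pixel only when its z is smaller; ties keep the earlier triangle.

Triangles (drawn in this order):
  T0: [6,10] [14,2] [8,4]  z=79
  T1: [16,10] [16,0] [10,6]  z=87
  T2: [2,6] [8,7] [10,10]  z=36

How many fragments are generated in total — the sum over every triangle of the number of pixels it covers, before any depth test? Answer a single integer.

T0:
  2·area = 32  (B↔C swapped to make it positive)
  edge (6, 10)→(8, 4): d=(2,-6) inclusive
  edge (8, 4)→(14, 2): d=(6,-2) inclusive
  edge (14, 2)→(6, 10): d=(-8,8) inclusive
    (4,0)@(9, 1): e=[0,-16,48] → .  [on edge]
    (7,0)@(15, 1): e=[36,-4,0] → .  [on edge]
    (5,1)@(11, 3): e=[16,0,16] → X  [on edge]
    (6,1)@(13, 3): e=[28,4,0] → X  [on edge]
    (7,1)@(15, 3): e=[40,8,-16] → .
    (2,2)@(5, 5): e=[-16,0,48] → .  [on edge]
    (4,2)@(9, 5): e=[8,8,16] → X
    (5,2)@(11, 5): e=[20,12,0] → X  [on edge]
    (6,2)@(13, 5): e=[32,16,-16] → .
    (3,3)@(7, 7): e=[0,16,16] → X  [on edge]
    (4,3)@(9, 7): e=[12,20,0] → X  [on edge]
    (5,3)@(11, 7): e=[24,24,-16] → .
    (3,4)@(7, 9): e=[4,28,0] → X  [on edge]
    (2,5)@(5, 11): e=[-4,36,0] → .  [on edge]
  covered (7 px):
    . . . . . . . .
    . . . . . X X .
    . . . . X X . .
    . . . X X . . .
    . . . X . . . .
    . . . . . . . .
T1:
  2·area = 60  (B↔C swapped to make it positive)
  edge (16, 10)→(10, 6): d=(-6,-4) inclusive
  edge (10, 6)→(16, 0): d=(6,-6) inclusive
  edge (16, 0)→(16, 10): d=(0,10) inclusive
    (7,0)@(15, 1): e=[50,0,10] → X  [on edge]
    (6,1)@(13, 3): e=[30,0,30] → X  [on edge]
    (5,2)@(11, 5): e=[10,0,50] → X  [on edge]
    (4,3)@(9, 7): e=[-10,0,70] → .  [on edge]
    (5,3)@(11, 7): e=[-2,12,50] → .
    (6,3)@(13, 7): e=[6,24,30] → X
    (3,4)@(7, 9): e=[-30,0,90] → .  [on edge]
    (6,4)@(13, 9): e=[-6,36,30] → .
    (7,4)@(15, 9): e=[2,48,10] → X
    (2,5)@(5, 11): e=[-50,0,110] → .  [on edge]
    (7,5)@(15, 11): e=[-10,60,10] → .
  covered (9 px):
    . . . . . . . X
    . . . . . . X X
    . . . . . X X X
    . . . . . . X X
    . . . . . . . X
    . . . . . . . .
T2:
  2·area = 16
  edge (2, 6)→(8, 7): d=(6,1) inclusive
  edge (8, 7)→(10, 10): d=(2,3) inclusive
  edge (10, 10)→(2, 6): d=(-8,-4) inclusive
    (2,3)@(5, 7): e=[3,9,4] → X
    (3,3)@(7, 7): e=[1,3,12] → X
    (4,3)@(9, 7): e=[-1,-3,20] → .
    (2,4)@(5, 9): e=[15,13,-12] → .
    (3,4)@(7, 9): e=[13,7,-4] → .
    (4,4)@(9, 9): e=[11,1,4] → X
    (5,4)@(11, 9): e=[9,-5,12] → .
    (4,5)@(9, 11): e=[23,5,-12] → .
  covered (3 px):
    . . . . . . . .
    . . . . . . . .
    . . . . . . . .
    . . X X . . . .
    . . . . X . . .
    . . . . . . . .

Result: 19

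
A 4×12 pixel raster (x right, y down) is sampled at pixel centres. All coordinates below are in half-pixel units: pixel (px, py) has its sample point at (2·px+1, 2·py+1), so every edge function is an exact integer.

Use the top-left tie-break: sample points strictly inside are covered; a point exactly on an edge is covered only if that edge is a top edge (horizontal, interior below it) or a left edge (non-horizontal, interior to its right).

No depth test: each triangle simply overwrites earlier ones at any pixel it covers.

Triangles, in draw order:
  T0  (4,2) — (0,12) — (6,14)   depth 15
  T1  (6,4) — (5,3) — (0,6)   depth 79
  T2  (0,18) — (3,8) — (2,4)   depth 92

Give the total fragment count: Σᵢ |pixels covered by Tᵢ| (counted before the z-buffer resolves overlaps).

T0:
  2·area = 68  (B↔C swapped to make it positive)
  edge (4, 2)→(6, 14): d=(2,12) right/bottom  bias=-1
  edge (6, 14)→(0, 12): d=(-6,-2) top-left  bias=+0
  edge (0, 12)→(4, 2): d=(4,-10) top-left  bias=+0
    (1,2)@(3, 5): e=[18,48,2] → #
    (2,2)@(5, 5): e=[-6,52,22] → ·
    (1,3)@(3, 7): e=[22,36,10] → #
    (2,3)@(5, 7): e=[-2,40,30] → ·
    (1,4)@(3, 9): e=[26,24,18] → #
    (2,4)@(5, 9): e=[2,28,38] → #
    (3,4)@(7, 9): e=[-22,32,58] → ·
    (0,5)@(1, 11): e=[54,8,6] → #
    (3,5)@(7, 11): e=[-18,20,66] → ·
    (0,6)@(1, 13): e=[58,-4,14] → ·
    (1,6)@(3, 13): e=[34,0,34] → #  [on edge]
    (3,6)@(7, 13): e=[-14,8,74] → ·
  covered (9 px):
    · · · ·
    · · · ·
    · # · ·
    · # · ·
    · # # ·
    # # # ·
    · # # ·
    · · · ·
    · · · ·
    · · · ·
    · · · ·
    · · · ·
T1:
  2·area = 8  (B↔C swapped to make it positive)
  edge (6, 4)→(0, 6): d=(-6,2) right/bottom  bias=-1
  edge (0, 6)→(5, 3): d=(5,-3) top-left  bias=+0
  edge (5, 3)→(6, 4): d=(1,1) right/bottom  bias=-1
    (1,0)@(3, 1): e=[24,-16,0] → ·  [on edge]
    (2,1)@(5, 3): e=[8,0,0] → ·  [on edge]
    (1,2)@(3, 5): e=[0,4,4] → ·  [on edge]
    (3,2)@(7, 5): e=[-8,16,0] → ·  [on edge]
  covered (0 px):
    · · · ·
    · · · ·
    · · · ·
    · · · ·
    · · · ·
    · · · ·
    · · · ·
    · · · ·
    · · · ·
    · · · ·
    · · · ·
    · · · ·
T2:
  2·area = 22  (B↔C swapped to make it positive)
  edge (0, 18)→(2, 4): d=(2,-14) top-left  bias=+0
  edge (2, 4)→(3, 8): d=(1,4) right/bottom  bias=-1
  edge (3, 8)→(0, 18): d=(-3,10) right/bottom  bias=-1
    (0,5)@(1, 11): e=[0,11,11] → #  [on edge]
    (1,5)@(3, 11): e=[28,3,-9] → ·
    (0,6)@(1, 13): e=[4,13,5] → #
    (1,6)@(3, 13): e=[32,5,-15] → ·
    (0,7)@(1, 15): e=[8,15,-1] → ·
  covered (2 px):
    · · · ·
    · · · ·
    · · · ·
    · · · ·
    · · · ·
    # · · ·
    # · · ·
    · · · ·
    · · · ·
    · · · ·
    · · · ·
    · · · ·

Final: 11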